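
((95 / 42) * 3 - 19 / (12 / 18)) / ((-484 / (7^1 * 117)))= 4446 / 121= 36.74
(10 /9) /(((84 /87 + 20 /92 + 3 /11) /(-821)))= -626.68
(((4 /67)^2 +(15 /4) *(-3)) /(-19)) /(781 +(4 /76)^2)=3836879 /5062550552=0.00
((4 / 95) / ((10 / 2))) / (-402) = -2 / 95475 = -0.00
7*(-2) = -14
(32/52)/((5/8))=64/65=0.98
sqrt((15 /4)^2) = 15 /4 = 3.75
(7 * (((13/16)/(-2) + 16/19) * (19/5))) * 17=6307/32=197.09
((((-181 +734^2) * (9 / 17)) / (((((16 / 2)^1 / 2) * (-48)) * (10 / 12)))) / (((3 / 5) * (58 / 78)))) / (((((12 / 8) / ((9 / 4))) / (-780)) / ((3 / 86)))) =2571820875 / 15776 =163021.10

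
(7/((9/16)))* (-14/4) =-43.56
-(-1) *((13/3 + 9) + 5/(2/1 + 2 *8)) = 245/18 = 13.61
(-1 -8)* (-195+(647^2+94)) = -3766572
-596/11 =-54.18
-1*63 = -63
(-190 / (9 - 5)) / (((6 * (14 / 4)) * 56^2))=-95 / 131712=-0.00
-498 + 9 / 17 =-497.47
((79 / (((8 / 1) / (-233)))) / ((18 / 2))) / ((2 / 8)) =-18407 / 18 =-1022.61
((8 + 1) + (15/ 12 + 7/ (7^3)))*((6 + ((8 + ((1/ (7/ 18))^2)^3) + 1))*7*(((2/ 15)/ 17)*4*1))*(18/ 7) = 50836954212/ 28824005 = 1763.70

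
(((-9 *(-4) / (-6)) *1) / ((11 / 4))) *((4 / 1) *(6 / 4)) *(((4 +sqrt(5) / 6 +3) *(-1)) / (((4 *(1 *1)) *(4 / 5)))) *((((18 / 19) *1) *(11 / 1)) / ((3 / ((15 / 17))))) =675 *sqrt(5) / 323 +28350 / 323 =92.44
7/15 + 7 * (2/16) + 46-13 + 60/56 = 29747/840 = 35.41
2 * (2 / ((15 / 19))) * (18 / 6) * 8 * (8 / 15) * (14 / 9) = 68096 / 675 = 100.88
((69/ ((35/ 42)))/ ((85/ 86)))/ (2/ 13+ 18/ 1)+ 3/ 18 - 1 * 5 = -32897/ 150450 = -0.22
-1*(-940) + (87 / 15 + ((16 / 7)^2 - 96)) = 855.02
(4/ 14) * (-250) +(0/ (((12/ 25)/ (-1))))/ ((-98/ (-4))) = -500/ 7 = -71.43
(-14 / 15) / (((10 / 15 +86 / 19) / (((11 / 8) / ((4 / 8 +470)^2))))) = -0.00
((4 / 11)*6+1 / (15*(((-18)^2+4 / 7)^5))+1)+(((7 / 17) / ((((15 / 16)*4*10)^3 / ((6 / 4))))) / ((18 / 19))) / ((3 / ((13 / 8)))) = 136768415202565131648627377 / 42984268595876855808000000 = 3.18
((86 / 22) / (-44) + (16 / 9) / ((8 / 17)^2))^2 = 63.03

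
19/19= 1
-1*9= -9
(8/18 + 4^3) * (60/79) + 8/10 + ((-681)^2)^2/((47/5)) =1274315023612481/55695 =22880241020.06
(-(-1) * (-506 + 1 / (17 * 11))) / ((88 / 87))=-8232027 / 16456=-500.24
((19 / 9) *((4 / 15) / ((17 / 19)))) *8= 5.03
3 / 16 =0.19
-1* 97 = -97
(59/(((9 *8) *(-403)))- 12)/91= -348251/2640456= -0.13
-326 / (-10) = 163 / 5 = 32.60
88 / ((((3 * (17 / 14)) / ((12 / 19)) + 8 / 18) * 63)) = 704 / 3131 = 0.22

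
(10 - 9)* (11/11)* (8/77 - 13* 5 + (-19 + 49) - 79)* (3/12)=-4385/154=-28.47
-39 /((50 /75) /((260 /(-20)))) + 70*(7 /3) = 5543 /6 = 923.83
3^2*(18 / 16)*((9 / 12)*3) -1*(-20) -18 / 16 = 1333 / 32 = 41.66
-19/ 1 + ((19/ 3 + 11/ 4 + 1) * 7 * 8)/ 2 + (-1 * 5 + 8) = 799/ 3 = 266.33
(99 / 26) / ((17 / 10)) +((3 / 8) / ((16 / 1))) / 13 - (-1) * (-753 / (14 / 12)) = -127361307 / 198016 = -643.19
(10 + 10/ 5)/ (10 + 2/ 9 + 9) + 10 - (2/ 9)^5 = 108526526/ 10215477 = 10.62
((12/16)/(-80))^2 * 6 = 0.00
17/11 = 1.55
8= 8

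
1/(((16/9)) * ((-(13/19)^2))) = -3249/2704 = -1.20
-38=-38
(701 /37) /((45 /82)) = 57482 /1665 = 34.52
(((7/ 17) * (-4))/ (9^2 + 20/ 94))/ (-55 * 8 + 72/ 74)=12173/ 263514229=0.00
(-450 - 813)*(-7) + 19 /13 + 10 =115082 /13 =8852.46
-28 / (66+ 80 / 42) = -294 / 713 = -0.41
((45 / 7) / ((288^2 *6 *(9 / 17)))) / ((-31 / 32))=-85 / 3374784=-0.00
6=6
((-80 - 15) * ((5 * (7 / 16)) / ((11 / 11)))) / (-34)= 3325 / 544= 6.11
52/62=26/31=0.84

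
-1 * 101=-101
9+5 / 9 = 86 / 9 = 9.56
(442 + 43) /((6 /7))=3395 /6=565.83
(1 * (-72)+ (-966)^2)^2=870645751056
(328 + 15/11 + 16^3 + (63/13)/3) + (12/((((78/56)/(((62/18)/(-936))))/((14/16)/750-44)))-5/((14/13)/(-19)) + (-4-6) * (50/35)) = 14236996510537/3162159000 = 4502.30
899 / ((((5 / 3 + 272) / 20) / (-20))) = -1078800 / 821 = -1314.01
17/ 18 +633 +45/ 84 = 159889/ 252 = 634.48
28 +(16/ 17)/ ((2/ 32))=732/ 17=43.06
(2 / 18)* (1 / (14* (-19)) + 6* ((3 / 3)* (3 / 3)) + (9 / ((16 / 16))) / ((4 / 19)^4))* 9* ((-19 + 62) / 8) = 6716531071 / 272384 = 24658.32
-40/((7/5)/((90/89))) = -18000/623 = -28.89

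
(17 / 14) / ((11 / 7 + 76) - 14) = 17 / 890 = 0.02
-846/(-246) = 141/41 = 3.44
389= 389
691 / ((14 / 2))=691 / 7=98.71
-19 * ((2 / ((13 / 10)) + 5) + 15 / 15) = -1862 / 13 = -143.23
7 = 7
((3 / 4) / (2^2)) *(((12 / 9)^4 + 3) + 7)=533 / 216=2.47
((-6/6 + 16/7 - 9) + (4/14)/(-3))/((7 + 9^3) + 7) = -164/15603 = -0.01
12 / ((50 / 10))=12 / 5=2.40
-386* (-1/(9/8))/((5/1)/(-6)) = -411.73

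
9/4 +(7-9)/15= 127/60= 2.12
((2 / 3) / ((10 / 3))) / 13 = 1 / 65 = 0.02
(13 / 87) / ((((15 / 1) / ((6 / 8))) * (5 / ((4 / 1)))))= 13 / 2175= 0.01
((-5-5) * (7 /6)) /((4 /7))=-245 /12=-20.42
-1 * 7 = -7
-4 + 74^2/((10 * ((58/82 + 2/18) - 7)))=-92.59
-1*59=-59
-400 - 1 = -401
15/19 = 0.79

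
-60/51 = -20/17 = -1.18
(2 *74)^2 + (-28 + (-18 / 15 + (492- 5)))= 111809 / 5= 22361.80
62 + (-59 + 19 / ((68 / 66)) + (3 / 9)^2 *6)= 2255 / 102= 22.11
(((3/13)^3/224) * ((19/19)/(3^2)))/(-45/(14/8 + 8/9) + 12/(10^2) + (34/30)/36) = -38475/106672311928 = -0.00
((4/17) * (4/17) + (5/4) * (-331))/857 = -478231/990692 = -0.48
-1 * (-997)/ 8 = 124.62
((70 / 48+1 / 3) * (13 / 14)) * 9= 1677 / 112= 14.97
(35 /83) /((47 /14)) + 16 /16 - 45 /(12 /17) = -977191 /15604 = -62.62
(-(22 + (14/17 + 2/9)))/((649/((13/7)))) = -45838/695079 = -0.07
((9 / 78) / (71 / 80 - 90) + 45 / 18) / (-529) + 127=12452174637 / 98052266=127.00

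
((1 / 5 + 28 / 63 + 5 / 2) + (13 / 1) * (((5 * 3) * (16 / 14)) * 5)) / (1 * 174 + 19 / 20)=1407962 / 220437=6.39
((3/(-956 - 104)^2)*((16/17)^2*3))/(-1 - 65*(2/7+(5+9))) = -112/14673303075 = -0.00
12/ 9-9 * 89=-799.67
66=66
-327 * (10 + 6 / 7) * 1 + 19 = -24719 / 7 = -3531.29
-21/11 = -1.91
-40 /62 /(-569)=20 /17639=0.00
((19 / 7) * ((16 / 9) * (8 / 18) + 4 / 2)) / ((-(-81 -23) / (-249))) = -178201 / 9828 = -18.13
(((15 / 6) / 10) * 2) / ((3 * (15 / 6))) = 1 / 15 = 0.07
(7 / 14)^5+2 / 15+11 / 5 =227 / 96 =2.36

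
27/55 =0.49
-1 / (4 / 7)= -7 / 4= -1.75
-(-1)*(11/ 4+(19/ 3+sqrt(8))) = 2*sqrt(2)+109/ 12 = 11.91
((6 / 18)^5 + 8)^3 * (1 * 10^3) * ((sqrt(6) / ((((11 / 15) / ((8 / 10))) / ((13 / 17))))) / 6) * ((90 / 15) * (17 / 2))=191307574250000 * sqrt(6) / 52612659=8906714.65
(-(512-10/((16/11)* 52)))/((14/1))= -212937/5824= -36.56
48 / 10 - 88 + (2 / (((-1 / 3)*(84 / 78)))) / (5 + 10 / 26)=-8255 / 98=-84.23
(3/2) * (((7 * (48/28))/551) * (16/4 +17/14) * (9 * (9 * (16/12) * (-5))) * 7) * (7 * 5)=-12417300/551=-22535.93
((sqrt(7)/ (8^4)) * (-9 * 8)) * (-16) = 0.74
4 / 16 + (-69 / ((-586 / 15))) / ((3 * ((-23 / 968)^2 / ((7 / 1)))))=196781779 / 26956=7300.11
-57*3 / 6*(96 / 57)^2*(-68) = 104448 / 19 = 5497.26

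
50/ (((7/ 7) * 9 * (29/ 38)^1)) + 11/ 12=8557/ 1044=8.20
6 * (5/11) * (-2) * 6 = -360/11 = -32.73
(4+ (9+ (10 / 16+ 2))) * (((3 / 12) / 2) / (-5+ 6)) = 125 / 64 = 1.95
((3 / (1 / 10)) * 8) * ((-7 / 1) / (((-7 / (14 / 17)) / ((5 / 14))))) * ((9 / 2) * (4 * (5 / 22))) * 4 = 216000 / 187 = 1155.08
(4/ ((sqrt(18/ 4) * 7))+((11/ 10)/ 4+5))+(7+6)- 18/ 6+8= 4 * sqrt(2)/ 21+931/ 40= 23.54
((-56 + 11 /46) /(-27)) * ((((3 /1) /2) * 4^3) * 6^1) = 27360 /23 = 1189.57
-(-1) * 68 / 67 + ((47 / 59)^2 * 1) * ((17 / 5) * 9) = 23827999 / 1166135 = 20.43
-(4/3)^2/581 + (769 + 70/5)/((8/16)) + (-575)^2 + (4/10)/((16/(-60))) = 3474037759/10458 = 332189.50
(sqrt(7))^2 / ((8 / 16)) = 14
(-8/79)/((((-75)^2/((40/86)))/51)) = -544/1273875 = -0.00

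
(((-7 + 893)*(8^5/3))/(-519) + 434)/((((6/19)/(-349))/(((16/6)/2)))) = 376066688020/14013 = 26836986.23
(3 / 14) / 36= 0.01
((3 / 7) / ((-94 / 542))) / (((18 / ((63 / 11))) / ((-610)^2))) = -151258650 / 517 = -292569.92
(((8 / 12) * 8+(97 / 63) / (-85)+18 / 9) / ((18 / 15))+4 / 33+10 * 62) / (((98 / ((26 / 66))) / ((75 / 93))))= 14386057075 / 7086554244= 2.03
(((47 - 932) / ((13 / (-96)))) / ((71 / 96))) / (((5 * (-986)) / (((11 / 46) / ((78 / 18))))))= -13457664 / 136056661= -0.10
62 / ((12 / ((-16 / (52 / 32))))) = -1984 / 39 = -50.87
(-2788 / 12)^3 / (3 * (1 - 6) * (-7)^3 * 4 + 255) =-338608873 / 562545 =-601.92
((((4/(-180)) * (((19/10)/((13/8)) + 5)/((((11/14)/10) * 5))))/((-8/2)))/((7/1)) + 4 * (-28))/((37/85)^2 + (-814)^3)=1041324511/5015215659207897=0.00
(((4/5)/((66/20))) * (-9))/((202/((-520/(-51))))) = -2080/18887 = -0.11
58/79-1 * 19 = -1443/79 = -18.27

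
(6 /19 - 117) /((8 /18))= -19953 /76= -262.54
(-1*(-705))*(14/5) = 1974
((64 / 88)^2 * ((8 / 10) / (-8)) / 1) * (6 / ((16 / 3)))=-36 / 605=-0.06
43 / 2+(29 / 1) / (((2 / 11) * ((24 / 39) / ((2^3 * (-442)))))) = -1832931 / 2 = -916465.50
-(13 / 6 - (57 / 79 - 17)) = -8743 / 474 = -18.45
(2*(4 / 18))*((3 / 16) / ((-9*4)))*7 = -7 / 432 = -0.02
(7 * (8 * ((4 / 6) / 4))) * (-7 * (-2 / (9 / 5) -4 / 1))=9016 / 27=333.93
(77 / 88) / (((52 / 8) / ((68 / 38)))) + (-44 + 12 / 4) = -20135 / 494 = -40.76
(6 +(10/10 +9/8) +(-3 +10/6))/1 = 163/24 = 6.79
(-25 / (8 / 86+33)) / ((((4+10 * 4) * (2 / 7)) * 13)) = -7525 / 1627912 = -0.00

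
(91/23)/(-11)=-91/253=-0.36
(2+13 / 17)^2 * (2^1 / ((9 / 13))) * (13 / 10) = 373321 / 13005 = 28.71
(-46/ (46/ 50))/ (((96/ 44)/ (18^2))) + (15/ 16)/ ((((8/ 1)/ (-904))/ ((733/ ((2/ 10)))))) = -6330975/ 16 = -395685.94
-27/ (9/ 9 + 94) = -27/ 95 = -0.28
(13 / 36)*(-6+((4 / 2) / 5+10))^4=761332 / 5625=135.35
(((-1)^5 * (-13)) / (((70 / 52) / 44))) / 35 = 14872 / 1225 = 12.14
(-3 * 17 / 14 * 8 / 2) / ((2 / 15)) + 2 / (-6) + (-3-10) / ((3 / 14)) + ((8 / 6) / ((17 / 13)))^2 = -3081464 / 18207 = -169.25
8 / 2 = 4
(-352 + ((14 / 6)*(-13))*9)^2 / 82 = 390625 / 82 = 4763.72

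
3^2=9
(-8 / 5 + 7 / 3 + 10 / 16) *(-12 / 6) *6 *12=-978 / 5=-195.60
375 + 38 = 413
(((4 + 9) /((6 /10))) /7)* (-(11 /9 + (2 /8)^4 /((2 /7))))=-370175 /96768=-3.83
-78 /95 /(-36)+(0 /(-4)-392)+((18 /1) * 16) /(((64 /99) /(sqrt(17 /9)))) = -223427 /570+297 * sqrt(17) /2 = 220.30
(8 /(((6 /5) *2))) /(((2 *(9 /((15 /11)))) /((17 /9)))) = 425 /891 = 0.48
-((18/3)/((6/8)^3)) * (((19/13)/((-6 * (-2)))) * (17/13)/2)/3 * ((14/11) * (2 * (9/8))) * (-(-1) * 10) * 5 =-904400/16731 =-54.06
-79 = -79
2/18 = 1/9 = 0.11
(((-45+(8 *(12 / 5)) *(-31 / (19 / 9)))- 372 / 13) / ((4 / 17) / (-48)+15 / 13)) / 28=-22394457 / 2026255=-11.05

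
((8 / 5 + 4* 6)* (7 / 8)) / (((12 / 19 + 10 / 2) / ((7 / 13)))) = 14896 / 6955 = 2.14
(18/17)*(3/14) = 27/119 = 0.23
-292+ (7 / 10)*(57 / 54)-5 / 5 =-52607 / 180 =-292.26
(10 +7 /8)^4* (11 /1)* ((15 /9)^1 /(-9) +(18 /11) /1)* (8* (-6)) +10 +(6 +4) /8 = -2743540119 /256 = -10716953.59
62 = 62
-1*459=-459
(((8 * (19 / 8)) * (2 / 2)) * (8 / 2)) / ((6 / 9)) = 114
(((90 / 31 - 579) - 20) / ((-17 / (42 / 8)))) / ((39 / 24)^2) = 365232 / 5239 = 69.71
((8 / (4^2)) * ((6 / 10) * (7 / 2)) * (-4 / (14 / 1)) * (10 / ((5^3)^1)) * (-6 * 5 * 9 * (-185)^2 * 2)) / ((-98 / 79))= -17520462 / 49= -357560.45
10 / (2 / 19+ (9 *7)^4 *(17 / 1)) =38 / 1017641281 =0.00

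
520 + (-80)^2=6920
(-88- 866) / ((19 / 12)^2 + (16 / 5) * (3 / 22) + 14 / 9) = -839520 / 3959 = -212.05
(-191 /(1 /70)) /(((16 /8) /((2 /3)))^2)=-13370 /9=-1485.56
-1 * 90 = -90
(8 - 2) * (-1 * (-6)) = 36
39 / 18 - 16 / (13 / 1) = 73 / 78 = 0.94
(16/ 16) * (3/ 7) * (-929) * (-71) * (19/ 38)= 14134.07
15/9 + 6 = 23/3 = 7.67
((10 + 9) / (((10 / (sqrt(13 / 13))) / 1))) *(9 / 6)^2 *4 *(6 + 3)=1539 / 10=153.90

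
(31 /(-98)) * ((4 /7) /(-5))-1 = -1653 /1715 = -0.96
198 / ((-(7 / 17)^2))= -57222 / 49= -1167.80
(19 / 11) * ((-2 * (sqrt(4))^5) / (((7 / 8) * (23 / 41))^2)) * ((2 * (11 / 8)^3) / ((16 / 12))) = -46375428 / 25921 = -1789.11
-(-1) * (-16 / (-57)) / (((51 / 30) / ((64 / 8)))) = 1280 / 969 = 1.32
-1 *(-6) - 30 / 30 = 5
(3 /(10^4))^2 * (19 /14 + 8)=1179 /1400000000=0.00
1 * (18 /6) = 3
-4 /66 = -2 /33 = -0.06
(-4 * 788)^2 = 9935104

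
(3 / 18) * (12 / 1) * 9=18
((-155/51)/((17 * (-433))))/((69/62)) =9610/25903359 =0.00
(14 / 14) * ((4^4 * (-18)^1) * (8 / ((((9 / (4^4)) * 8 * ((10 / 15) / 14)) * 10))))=-1376256 / 5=-275251.20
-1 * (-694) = 694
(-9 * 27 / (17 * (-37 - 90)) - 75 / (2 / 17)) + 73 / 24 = -634.35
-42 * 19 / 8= -399 / 4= -99.75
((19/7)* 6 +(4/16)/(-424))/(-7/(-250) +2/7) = 24167125/465552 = 51.91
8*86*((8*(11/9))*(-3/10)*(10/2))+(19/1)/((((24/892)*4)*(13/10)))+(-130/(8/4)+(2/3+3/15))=-7814819/780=-10019.00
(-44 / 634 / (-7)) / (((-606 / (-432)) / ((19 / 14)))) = 15048 / 1568833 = 0.01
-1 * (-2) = 2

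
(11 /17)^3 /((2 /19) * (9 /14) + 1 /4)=708092 /830297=0.85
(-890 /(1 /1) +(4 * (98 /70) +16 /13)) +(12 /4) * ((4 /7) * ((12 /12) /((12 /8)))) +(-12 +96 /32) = -405417 /455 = -891.03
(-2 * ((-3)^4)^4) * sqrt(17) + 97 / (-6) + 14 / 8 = -86093442 * sqrt(17)- 173 / 12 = -354972369.46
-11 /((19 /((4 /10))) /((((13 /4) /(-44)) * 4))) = 13 /190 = 0.07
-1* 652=-652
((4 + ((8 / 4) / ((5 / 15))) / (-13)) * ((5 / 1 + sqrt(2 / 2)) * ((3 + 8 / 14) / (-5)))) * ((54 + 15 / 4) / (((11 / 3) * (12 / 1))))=-19.90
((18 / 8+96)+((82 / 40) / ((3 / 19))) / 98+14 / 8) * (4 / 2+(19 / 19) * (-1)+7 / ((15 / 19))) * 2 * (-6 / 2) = -21784823 / 3675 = -5927.84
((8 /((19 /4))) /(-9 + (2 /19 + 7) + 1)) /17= -32 /289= -0.11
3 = 3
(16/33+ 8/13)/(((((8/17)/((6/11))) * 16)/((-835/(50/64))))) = -670004/7865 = -85.19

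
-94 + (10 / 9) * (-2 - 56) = -1426 / 9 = -158.44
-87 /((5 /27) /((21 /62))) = -49329 /310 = -159.13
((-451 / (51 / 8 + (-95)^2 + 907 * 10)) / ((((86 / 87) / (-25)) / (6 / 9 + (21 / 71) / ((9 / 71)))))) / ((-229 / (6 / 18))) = -3923700 / 1425953917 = -0.00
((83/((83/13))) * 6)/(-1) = -78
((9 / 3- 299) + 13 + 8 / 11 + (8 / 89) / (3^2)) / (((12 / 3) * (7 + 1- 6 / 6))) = -2487017 / 246708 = -10.08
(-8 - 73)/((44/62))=-2511/22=-114.14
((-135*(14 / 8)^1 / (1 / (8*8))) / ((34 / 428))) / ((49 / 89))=-41139360 / 119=-345708.91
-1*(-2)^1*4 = 8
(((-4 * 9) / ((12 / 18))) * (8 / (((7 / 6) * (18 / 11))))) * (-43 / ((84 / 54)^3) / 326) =3103353 / 391363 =7.93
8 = 8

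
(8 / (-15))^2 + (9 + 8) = 3889 / 225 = 17.28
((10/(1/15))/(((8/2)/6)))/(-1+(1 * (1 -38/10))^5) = -703125/540949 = -1.30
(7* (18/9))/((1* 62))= 7/31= 0.23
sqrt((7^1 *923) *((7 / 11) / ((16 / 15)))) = 7 *sqrt(152295) / 44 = 62.09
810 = 810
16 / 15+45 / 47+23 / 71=117532 / 50055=2.35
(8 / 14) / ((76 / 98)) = 14 / 19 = 0.74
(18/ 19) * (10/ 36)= 5/ 19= 0.26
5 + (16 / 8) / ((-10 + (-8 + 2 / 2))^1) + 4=151 / 17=8.88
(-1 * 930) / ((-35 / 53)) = 9858 / 7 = 1408.29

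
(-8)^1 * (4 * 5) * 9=-1440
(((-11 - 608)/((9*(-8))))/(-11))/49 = -0.02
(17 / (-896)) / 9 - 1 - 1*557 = -558.00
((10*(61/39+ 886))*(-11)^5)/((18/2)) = -55747803650/351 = -158825651.42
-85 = -85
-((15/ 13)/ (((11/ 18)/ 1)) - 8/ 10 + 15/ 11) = -1753/ 715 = -2.45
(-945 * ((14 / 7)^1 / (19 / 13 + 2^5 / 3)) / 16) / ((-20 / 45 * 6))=110565 / 30272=3.65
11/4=2.75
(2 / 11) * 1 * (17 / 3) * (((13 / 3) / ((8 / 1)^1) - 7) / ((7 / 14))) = -2635 / 198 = -13.31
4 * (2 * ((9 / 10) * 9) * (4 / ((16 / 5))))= 81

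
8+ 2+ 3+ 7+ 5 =25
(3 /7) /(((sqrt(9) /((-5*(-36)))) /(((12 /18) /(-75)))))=-8 /35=-0.23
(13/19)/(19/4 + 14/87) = 4524/32471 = 0.14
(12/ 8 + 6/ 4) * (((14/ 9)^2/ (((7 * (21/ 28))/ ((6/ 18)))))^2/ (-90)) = -6272/ 7971615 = -0.00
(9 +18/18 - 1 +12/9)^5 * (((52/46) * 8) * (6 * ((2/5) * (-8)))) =-190555629056/9315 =-20456857.65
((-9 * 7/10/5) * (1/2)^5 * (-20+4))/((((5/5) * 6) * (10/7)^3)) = 7203/200000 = 0.04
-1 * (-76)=76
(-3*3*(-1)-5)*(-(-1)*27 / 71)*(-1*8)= -864 / 71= -12.17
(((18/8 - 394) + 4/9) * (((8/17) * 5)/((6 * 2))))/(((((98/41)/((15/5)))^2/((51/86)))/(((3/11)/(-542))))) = 355203705/9848556256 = 0.04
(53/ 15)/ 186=53/ 2790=0.02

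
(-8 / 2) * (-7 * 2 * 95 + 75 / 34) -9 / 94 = 8487107 / 1598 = 5311.08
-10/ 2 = -5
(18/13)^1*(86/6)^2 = 3698/13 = 284.46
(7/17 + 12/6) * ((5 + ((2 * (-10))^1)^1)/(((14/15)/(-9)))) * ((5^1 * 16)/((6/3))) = 1660500/119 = 13953.78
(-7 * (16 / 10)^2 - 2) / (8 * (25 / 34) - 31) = 0.79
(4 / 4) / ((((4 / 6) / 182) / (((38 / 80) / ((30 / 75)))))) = 324.19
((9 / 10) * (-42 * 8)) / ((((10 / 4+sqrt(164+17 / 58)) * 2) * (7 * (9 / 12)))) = 928 / 2037-32 * sqrt(552682) / 10185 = -1.88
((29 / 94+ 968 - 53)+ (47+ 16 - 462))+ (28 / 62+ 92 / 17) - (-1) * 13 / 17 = 25905233 / 49538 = 522.94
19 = 19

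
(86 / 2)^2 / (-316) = -1849 / 316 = -5.85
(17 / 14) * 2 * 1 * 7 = 17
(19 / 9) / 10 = 19 / 90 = 0.21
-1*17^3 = -4913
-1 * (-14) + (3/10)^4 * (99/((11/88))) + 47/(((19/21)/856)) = 1056574861/23750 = 44487.36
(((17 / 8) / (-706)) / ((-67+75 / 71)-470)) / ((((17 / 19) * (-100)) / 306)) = -22933 / 1193987200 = -0.00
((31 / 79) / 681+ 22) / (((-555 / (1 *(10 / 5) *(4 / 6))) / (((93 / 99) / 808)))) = -0.00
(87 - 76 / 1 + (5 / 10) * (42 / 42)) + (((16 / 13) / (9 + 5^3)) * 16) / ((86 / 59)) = 868971 / 74906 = 11.60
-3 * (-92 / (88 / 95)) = 6555 / 22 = 297.95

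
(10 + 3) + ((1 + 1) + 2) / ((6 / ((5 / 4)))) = 83 / 6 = 13.83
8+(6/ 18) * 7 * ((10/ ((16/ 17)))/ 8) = 2131/ 192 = 11.10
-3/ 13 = -0.23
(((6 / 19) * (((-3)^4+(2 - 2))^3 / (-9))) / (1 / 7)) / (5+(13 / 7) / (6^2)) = -25839.28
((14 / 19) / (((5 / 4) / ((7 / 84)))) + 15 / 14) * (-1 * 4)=-8942 / 1995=-4.48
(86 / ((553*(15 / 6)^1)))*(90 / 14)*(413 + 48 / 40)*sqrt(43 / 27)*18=3762.55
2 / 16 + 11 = 89 / 8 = 11.12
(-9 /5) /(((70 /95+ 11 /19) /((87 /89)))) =-14877 /11125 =-1.34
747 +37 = 784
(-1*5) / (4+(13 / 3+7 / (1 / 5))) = -3 / 26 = -0.12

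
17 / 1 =17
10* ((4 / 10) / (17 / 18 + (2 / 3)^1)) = 72 / 29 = 2.48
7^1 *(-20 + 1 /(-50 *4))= -28007 /200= -140.04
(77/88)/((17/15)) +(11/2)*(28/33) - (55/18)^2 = -42937/11016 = -3.90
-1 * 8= -8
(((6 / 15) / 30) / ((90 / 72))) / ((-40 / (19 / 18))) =-19 / 67500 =-0.00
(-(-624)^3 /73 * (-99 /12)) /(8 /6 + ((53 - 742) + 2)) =546683904 /13651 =40047.17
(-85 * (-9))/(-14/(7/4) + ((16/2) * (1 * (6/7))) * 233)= 5355/11128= 0.48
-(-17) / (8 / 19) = 323 / 8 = 40.38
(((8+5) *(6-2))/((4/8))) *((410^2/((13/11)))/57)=14792800/57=259522.81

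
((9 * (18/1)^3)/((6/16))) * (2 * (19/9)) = 590976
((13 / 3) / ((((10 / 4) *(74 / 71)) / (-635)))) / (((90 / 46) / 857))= -2310543131 / 4995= -462571.20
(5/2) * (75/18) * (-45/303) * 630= -196875/202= -974.63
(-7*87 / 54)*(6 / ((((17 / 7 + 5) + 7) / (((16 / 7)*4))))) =-12992 / 303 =-42.88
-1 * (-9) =9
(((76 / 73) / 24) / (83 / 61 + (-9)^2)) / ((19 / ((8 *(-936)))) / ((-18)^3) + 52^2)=263612232 / 1353357552546463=0.00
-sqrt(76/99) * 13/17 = -26 * sqrt(209)/561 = -0.67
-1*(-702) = 702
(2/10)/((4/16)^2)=16/5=3.20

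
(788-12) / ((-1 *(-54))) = 388 / 27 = 14.37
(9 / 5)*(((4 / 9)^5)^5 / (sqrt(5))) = 1125899906842624*sqrt(5) / 1994161076921812746584025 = 0.00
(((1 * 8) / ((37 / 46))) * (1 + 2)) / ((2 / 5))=2760 / 37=74.59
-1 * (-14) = 14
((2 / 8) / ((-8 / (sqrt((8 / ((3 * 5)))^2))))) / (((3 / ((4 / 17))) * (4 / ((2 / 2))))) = -1 / 3060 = -0.00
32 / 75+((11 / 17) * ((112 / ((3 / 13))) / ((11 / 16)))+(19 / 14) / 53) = 432568673 / 946050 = 457.24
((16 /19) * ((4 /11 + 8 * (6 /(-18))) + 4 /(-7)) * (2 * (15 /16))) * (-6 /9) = 13280 /4389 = 3.03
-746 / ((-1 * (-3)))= -746 / 3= -248.67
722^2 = 521284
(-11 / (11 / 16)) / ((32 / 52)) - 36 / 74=-980 / 37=-26.49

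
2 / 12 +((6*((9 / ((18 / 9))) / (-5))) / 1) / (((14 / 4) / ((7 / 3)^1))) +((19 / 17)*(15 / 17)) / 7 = -199819 / 60690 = -3.29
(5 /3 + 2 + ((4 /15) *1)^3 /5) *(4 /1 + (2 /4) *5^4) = 13069129 /11250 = 1161.70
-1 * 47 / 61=-47 / 61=-0.77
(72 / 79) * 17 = 1224 / 79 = 15.49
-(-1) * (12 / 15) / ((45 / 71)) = 1.26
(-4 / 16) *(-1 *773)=773 / 4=193.25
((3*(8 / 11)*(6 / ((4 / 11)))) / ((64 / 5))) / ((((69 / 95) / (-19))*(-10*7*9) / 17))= 30685 / 15456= 1.99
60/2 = 30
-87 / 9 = -29 / 3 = -9.67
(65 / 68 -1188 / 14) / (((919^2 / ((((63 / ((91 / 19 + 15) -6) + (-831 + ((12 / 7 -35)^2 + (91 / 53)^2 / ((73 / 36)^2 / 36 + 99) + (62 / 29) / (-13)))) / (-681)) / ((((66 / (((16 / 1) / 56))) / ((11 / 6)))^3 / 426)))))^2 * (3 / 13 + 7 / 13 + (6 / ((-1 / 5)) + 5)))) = 0.00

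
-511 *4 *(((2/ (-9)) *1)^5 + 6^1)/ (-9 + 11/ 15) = 905139410/ 610173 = 1483.41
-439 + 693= 254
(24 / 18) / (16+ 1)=4 / 51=0.08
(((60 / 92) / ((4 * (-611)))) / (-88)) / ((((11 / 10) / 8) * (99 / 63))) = 525 / 37409086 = 0.00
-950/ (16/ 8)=-475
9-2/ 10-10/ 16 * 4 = 63/ 10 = 6.30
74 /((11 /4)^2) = 1184 /121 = 9.79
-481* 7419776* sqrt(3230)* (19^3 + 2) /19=-24486306988416* sqrt(3230) /19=-73243813853480.07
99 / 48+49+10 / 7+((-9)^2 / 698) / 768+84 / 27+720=775.60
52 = 52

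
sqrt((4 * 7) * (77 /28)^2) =11 * sqrt(7) /2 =14.55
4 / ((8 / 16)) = 8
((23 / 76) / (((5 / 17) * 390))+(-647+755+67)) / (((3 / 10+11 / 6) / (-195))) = -77806173 / 4864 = -15996.33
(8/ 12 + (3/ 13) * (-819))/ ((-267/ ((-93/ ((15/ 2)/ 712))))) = -56048/ 9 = -6227.56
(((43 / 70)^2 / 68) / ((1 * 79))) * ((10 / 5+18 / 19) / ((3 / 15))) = 1849 / 1786190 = 0.00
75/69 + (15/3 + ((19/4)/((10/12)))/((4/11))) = 21.76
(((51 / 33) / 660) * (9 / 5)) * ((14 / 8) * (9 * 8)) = 3213 / 6050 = 0.53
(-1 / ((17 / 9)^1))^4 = 6561 / 83521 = 0.08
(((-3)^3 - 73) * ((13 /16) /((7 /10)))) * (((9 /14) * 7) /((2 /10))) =-73125 /28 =-2611.61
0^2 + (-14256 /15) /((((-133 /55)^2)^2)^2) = -79580734571250000 /97906861202319841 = -0.81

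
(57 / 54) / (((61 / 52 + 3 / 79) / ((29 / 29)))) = 39026 / 44775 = 0.87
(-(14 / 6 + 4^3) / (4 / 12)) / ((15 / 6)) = -398 / 5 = -79.60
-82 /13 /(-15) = 82 /195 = 0.42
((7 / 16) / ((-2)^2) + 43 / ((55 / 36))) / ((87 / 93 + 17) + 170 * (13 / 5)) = 3083167 / 50188160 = 0.06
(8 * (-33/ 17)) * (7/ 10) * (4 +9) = -12012/ 85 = -141.32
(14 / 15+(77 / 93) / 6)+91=256879 / 2790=92.07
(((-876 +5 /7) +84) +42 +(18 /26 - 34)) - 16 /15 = -1069696 /1365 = -783.66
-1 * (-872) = 872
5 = 5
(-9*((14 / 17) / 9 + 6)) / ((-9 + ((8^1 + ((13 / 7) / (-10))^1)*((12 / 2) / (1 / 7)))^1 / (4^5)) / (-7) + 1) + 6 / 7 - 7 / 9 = -2097557725 / 85978809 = -24.40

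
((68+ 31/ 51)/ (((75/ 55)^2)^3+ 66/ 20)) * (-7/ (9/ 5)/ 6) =-1084771089325/ 237350409651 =-4.57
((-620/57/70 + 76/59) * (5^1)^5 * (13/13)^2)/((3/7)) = 83331250/10089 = 8259.61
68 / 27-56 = -1444 / 27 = -53.48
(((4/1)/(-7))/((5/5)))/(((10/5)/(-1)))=2/7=0.29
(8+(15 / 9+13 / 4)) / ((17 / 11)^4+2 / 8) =453871 / 209235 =2.17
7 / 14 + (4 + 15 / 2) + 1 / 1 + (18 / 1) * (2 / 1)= 49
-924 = -924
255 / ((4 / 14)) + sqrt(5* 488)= 2* sqrt(610) + 1785 / 2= 941.90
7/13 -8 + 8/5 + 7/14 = -697/130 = -5.36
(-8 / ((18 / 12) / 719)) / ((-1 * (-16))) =-719 / 3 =-239.67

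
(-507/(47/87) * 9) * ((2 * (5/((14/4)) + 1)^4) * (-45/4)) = 1492031254545/225694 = 6610859.19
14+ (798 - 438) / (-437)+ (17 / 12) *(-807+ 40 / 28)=-41408459 / 36708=-1128.05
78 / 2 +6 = 45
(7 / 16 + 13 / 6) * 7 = 875 / 48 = 18.23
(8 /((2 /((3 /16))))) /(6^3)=0.00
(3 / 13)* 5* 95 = 1425 / 13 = 109.62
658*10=6580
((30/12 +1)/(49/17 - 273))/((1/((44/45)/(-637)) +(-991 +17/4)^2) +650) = -187/14052064398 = -0.00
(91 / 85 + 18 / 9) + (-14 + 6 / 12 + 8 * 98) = 131507 / 170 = 773.57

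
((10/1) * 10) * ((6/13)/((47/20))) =12000/611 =19.64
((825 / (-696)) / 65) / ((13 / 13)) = -55 / 3016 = -0.02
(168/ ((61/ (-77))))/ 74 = -6468/ 2257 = -2.87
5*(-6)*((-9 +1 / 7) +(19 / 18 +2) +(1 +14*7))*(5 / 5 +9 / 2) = -645865 / 42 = -15377.74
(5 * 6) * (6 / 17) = 180 / 17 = 10.59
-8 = -8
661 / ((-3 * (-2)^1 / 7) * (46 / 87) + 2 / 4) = 268366 / 387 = 693.45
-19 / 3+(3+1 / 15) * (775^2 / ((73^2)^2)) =-6.27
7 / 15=0.47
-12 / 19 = -0.63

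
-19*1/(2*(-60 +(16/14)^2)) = 0.16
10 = 10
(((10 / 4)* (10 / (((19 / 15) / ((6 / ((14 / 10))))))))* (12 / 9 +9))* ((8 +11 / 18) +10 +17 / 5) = 1096625 / 57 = 19239.04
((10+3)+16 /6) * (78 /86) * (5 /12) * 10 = 15275 /258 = 59.21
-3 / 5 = -0.60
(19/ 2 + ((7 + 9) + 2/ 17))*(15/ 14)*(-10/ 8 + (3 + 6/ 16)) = 13065/ 224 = 58.33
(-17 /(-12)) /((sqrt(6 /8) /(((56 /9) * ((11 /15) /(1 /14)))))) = 73304 * sqrt(3) /1215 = 104.50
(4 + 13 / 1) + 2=19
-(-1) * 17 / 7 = 17 / 7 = 2.43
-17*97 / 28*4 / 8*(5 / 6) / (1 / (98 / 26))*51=-981155 / 208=-4717.09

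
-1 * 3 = -3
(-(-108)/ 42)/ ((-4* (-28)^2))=-9/ 10976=-0.00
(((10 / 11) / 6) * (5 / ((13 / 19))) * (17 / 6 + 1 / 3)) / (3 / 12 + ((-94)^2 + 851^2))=18050 / 3773675763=0.00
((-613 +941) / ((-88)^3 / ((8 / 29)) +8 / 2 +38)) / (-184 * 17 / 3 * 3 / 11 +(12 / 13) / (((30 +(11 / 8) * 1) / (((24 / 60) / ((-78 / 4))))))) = 95654845 / 204859804090374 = 0.00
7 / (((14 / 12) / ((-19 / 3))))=-38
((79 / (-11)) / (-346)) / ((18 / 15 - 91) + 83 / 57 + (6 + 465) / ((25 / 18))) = 112575 / 1360096936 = 0.00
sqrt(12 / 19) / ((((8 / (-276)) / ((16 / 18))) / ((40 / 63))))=-7360* sqrt(57) / 3591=-15.47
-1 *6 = -6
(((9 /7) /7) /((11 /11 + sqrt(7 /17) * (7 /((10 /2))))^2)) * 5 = 3672000 /82369-95625 * sqrt(119) /23534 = 0.25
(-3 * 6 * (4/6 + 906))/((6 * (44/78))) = -53040/11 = -4821.82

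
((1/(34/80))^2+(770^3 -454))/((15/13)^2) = 22297506349586/65025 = 342906672.04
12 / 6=2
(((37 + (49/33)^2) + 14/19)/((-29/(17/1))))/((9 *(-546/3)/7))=7024672/70204563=0.10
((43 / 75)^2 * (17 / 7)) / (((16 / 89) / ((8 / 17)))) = 2.09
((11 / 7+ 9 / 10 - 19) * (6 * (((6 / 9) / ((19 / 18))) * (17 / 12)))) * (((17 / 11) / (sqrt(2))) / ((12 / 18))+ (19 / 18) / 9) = -3009357 * sqrt(2) / 29260 - 19669 / 1890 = -155.86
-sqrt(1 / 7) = -sqrt(7) / 7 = -0.38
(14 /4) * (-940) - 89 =-3379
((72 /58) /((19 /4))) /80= 9 /2755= 0.00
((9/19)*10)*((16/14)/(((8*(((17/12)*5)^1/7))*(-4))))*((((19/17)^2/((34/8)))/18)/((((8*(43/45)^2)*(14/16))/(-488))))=225309600/1081012303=0.21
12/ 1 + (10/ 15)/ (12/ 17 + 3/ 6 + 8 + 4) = 16232/ 1347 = 12.05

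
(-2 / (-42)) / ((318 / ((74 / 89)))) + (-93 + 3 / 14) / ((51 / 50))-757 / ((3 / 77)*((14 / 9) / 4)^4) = -210310589212888 / 247543443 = -849590.63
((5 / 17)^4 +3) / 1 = 251188 / 83521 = 3.01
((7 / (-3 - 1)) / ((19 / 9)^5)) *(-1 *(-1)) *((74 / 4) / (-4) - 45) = 164097171 / 79235168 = 2.07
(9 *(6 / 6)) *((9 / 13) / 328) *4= 81 / 1066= 0.08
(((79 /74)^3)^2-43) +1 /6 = -20371271621053 /492619470528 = -41.35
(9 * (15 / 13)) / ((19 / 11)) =1485 / 247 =6.01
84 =84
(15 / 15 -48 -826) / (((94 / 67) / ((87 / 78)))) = -1696239 / 2444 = -694.04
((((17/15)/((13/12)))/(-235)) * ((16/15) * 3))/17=-64/76375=-0.00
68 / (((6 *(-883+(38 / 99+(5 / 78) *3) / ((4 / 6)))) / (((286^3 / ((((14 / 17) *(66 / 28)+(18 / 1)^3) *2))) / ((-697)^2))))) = -1029320864 / 19412794177005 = -0.00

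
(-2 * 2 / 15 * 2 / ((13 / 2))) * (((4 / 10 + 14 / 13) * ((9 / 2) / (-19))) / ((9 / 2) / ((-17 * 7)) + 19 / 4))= 1096704 / 180056825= 0.01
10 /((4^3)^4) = 5 /8388608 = 0.00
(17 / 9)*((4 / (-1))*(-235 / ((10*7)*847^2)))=1598 / 45196767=0.00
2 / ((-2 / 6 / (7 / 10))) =-21 / 5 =-4.20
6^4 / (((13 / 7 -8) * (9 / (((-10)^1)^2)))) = -100800 / 43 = -2344.19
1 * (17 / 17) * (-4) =-4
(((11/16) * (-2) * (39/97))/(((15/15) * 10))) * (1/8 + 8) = -5577/12416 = -0.45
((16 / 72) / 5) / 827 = 2 / 37215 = 0.00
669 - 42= 627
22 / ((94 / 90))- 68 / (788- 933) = 146746 / 6815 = 21.53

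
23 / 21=1.10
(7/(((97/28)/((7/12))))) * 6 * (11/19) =7546/1843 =4.09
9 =9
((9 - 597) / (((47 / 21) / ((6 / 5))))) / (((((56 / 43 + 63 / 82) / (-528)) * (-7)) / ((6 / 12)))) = -201066624 / 35015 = -5742.30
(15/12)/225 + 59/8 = 7.38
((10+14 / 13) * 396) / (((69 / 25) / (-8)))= -3801600 / 299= -12714.38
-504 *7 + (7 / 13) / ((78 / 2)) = -1788689 / 507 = -3527.99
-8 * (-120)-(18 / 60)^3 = 959973 / 1000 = 959.97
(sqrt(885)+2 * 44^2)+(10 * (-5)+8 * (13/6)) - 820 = 3049.08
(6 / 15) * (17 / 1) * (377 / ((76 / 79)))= 506311 / 190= 2664.79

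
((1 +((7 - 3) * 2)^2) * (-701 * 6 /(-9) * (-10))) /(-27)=911300 /81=11250.62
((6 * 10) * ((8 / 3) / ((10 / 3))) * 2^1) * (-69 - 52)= -11616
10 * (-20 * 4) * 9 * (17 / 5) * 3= -73440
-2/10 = -1/5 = -0.20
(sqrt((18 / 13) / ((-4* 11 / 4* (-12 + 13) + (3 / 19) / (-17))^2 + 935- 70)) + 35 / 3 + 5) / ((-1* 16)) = -25 / 24- 969* sqrt(2675132746) / 21401061968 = -1.04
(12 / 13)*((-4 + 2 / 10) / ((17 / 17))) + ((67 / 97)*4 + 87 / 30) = 27177 / 12610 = 2.16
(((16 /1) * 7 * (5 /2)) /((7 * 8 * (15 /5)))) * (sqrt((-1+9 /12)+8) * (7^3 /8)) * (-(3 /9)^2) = -1715 * sqrt(31) /432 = -22.10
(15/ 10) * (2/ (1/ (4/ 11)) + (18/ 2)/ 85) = 2337/ 1870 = 1.25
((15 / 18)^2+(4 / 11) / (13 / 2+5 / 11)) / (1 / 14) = 3199 / 306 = 10.45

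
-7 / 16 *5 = -35 / 16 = -2.19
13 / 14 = 0.93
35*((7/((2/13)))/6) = 3185/12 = 265.42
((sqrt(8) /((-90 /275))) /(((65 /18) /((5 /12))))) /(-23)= 0.04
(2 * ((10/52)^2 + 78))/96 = 52753/32448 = 1.63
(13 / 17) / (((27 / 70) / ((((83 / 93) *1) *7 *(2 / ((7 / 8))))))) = 28.31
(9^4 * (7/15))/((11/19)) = 290871/55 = 5288.56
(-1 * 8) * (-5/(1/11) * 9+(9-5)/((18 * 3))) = 106904/27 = 3959.41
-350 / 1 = -350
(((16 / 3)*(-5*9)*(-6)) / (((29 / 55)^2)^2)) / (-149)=-13176900000 / 105384869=-125.04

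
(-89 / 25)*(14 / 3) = -1246 / 75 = -16.61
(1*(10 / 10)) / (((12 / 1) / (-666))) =-111 / 2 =-55.50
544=544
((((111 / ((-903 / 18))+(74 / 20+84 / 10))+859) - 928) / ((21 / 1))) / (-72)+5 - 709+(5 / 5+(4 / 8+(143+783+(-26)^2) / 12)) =-2589409351 / 4551120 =-568.96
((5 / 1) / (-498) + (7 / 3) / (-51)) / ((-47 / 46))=32591 / 596853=0.05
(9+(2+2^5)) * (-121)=-5203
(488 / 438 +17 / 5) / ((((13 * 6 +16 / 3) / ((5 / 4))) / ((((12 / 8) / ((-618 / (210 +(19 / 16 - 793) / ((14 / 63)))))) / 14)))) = 530388843 / 13474048000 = 0.04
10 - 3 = 7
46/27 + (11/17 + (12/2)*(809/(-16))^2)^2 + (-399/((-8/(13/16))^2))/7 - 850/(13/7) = 48886322022925679/207747072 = 235316539.25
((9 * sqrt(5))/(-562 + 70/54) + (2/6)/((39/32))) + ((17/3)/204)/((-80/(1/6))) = 61427/224640 - 243 * sqrt(5)/15139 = 0.24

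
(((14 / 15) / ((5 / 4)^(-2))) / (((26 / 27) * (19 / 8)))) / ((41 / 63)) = 19845 / 20254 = 0.98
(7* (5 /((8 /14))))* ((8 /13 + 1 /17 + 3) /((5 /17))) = 9947 /13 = 765.15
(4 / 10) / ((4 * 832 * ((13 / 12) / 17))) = 51 / 27040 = 0.00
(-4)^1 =-4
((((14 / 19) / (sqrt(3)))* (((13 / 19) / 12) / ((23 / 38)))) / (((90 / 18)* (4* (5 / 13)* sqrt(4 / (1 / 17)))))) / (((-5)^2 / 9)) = 1183* sqrt(51) / 37145000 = 0.00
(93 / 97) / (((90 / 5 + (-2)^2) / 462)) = 1953 / 97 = 20.13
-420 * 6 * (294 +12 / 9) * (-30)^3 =20094480000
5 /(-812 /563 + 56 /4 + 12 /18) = 8445 /22336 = 0.38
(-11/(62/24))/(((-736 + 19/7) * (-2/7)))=-1078/53041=-0.02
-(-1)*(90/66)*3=45/11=4.09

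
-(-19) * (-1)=-19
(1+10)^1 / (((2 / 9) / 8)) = 396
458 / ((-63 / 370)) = -169460 / 63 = -2689.84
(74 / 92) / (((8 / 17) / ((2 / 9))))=629 / 1656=0.38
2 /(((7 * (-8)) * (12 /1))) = -1 /336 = -0.00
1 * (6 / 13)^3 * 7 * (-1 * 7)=-10584 / 2197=-4.82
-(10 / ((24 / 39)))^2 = -4225 / 16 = -264.06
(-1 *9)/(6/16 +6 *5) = -0.30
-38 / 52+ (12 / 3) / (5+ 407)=-1931 / 2678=-0.72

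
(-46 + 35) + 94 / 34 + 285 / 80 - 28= -8887 / 272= -32.67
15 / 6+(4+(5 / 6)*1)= 7.33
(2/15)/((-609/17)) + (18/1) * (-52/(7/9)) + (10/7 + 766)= -3982894/9135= -436.00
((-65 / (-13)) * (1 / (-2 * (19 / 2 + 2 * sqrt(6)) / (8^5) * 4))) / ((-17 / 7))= 1089536 / 901 -229376 * sqrt(6) / 901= 585.66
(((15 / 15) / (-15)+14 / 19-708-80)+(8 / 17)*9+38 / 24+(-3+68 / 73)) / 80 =-1108561531 / 113179200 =-9.79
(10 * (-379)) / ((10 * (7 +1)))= -379 / 8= -47.38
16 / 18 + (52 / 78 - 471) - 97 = -5098 / 9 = -566.44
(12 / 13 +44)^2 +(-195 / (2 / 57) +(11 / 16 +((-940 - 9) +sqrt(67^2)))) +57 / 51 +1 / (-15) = -3047456843 / 689520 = -4419.68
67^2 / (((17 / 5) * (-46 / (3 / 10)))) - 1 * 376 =-601531 / 1564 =-384.61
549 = 549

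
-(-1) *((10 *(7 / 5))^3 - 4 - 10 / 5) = 2738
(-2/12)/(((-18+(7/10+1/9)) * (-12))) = -5/6188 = -0.00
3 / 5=0.60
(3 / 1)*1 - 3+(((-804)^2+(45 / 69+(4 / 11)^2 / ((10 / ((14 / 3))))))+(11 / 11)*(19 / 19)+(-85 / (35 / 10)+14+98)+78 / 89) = 16813776741358 / 26007135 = 646506.30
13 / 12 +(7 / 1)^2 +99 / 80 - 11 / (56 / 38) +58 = 171119 / 1680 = 101.86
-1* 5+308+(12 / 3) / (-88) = 6665 / 22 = 302.95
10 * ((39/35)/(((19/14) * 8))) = 39/38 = 1.03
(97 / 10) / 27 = 0.36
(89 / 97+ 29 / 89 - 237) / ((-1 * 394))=2035287 / 3401402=0.60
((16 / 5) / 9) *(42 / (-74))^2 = 784 / 6845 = 0.11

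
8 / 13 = 0.62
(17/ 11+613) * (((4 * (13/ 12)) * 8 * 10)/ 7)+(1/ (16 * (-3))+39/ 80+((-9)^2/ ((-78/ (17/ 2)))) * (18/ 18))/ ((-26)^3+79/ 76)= 55489225619293/ 1823226405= 30434.63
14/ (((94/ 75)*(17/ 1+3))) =105/ 188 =0.56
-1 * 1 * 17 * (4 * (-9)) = 612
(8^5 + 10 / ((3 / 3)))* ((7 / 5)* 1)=229446 / 5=45889.20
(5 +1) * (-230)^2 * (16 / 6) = 846400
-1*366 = -366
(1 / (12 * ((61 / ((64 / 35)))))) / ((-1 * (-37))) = 16 / 236985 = 0.00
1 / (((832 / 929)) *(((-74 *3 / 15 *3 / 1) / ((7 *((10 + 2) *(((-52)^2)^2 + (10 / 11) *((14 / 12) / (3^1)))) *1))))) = -23535983367785 / 1523808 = -15445504.53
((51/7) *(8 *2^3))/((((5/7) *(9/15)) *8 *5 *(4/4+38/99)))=13464/685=19.66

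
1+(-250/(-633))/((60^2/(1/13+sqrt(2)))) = 5 * sqrt(2)/45576+592493/592488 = 1.00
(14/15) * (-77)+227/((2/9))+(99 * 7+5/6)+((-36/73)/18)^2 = 131370568/79935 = 1643.47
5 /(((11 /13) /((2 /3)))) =130 /33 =3.94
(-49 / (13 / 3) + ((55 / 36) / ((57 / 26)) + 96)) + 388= 6314065 / 13338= 473.39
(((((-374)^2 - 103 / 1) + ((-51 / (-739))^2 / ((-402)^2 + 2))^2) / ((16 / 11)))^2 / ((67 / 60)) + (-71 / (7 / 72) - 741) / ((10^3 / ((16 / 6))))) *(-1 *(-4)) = 33077175474.17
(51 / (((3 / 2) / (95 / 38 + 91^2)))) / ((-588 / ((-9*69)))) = 58299273 / 196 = 297445.27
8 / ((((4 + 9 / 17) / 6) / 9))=7344 / 77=95.38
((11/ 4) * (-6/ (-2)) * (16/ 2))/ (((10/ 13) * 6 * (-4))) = -3.58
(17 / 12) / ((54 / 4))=17 / 162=0.10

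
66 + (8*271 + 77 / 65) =145287 / 65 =2235.18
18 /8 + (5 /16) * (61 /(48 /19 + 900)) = 623123 /274368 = 2.27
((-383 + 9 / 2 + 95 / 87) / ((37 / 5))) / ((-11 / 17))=5581865 / 70818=78.82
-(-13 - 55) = 68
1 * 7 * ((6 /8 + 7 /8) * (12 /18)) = 91 /12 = 7.58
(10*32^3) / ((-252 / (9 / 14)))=-40960 / 49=-835.92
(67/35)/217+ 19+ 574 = 4503902/7595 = 593.01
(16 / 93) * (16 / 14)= 128 / 651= 0.20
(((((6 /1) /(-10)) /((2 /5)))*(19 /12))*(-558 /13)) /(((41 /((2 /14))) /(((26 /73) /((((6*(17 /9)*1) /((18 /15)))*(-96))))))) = -15903 /113973440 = -0.00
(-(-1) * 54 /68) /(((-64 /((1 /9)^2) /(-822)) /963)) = 131931 /1088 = 121.26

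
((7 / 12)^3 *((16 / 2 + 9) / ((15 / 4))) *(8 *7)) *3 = 40817 / 270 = 151.17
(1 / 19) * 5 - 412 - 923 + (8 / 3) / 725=-55157848 / 41325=-1334.73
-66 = -66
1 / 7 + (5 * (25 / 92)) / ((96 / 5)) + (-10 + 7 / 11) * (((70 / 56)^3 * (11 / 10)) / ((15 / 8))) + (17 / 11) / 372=-73866983 / 7027328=-10.51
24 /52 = 6 /13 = 0.46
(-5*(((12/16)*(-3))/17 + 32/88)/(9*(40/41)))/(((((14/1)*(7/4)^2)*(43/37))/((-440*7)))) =8.14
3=3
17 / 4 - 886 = -881.75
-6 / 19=-0.32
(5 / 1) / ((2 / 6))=15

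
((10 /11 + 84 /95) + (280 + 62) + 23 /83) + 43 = 33572552 /86735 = 387.07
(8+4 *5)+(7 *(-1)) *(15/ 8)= 119/ 8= 14.88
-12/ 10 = -6/ 5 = -1.20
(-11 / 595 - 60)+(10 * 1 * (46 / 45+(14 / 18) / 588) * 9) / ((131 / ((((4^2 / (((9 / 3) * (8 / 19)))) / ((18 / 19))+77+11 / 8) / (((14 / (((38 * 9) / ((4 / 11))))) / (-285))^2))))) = 23649041817.57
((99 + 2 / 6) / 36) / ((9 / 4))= 298 / 243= 1.23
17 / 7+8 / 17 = 345 / 119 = 2.90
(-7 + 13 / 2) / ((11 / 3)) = -3 / 22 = -0.14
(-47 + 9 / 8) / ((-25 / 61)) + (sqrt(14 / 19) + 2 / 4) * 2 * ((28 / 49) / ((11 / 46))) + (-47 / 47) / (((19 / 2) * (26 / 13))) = 368 * sqrt(266) / 1463 + 33435981 / 292600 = 118.37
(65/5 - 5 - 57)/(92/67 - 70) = 3283/4598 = 0.71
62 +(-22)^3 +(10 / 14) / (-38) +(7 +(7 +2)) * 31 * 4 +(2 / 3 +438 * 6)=-4766735 / 798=-5973.35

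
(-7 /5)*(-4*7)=196 /5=39.20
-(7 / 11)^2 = -49 / 121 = -0.40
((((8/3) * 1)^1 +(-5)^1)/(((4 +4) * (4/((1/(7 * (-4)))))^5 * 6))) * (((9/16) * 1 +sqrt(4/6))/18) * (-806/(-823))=403/4773911715643392 +403 * sqrt(6)/8055976020148224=0.00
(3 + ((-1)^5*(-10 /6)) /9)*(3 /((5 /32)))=2752 /45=61.16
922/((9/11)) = 10142/9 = 1126.89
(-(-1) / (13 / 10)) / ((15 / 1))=2 / 39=0.05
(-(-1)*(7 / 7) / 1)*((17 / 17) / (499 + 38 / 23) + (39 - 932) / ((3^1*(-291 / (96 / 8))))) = 41138273 / 3350865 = 12.28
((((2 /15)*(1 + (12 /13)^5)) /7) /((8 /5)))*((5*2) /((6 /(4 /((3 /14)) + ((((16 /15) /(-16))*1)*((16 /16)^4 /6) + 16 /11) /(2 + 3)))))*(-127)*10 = -671780454125 /842092524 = -797.75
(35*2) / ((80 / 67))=469 / 8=58.62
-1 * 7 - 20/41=-7.49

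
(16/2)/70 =4/35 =0.11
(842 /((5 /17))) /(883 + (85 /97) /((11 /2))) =3.24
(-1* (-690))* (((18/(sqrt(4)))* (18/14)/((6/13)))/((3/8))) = 322920/7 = 46131.43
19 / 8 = 2.38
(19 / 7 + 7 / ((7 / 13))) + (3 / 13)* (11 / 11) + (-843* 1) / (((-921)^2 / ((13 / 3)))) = 1230465268 / 77189931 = 15.94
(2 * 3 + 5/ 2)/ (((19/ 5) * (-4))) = -85/ 152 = -0.56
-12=-12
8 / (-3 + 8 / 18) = -72 / 23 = -3.13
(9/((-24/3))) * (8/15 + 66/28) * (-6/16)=5463/4480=1.22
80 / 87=0.92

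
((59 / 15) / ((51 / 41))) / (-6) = -2419 / 4590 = -0.53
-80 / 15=-16 / 3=-5.33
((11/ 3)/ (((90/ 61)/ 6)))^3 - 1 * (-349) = 333914336/ 91125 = 3664.35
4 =4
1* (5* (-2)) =-10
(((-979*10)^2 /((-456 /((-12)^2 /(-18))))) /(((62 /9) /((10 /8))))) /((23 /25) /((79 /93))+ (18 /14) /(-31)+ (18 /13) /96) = 172255808725000 /596184717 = 288930.27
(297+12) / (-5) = -309 / 5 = -61.80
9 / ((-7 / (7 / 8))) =-9 / 8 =-1.12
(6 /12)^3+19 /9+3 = 377 /72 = 5.24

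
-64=-64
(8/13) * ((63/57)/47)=168/11609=0.01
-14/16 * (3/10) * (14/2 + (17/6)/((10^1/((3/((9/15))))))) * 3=-2121/320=-6.63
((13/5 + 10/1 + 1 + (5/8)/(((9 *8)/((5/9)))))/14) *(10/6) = 352637/217728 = 1.62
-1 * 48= -48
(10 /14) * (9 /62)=45 /434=0.10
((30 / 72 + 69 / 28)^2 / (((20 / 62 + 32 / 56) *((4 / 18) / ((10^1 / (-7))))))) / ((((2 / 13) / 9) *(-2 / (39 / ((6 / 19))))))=65582090145 / 304192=215594.39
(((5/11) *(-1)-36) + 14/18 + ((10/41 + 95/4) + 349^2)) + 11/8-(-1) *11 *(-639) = 3726541667/32472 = 114761.69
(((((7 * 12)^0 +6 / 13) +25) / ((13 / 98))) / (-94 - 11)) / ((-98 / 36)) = 4128 / 5915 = 0.70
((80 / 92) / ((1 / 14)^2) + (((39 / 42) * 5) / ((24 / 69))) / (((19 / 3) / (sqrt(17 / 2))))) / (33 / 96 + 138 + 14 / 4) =1495 * sqrt(34) / 201229 + 125440 / 104397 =1.24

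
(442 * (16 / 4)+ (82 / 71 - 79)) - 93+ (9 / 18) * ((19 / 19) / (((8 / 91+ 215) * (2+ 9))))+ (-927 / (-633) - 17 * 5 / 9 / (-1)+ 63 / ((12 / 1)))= 1613.31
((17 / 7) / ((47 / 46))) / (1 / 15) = 11730 / 329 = 35.65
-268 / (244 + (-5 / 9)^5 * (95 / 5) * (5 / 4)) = -1.10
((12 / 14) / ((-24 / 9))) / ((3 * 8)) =-3 / 224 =-0.01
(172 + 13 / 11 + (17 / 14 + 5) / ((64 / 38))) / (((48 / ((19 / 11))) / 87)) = 553.73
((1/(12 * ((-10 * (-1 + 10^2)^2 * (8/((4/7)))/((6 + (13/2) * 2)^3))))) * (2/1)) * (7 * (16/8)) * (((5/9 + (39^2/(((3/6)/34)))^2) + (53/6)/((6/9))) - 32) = -2641432739265371/21170160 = -124771505.71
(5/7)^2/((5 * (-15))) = -1/147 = -0.01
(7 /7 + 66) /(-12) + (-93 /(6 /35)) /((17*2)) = -21.54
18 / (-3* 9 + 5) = -9 / 11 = -0.82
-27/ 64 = -0.42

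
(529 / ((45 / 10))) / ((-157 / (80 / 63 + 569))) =-38010766 / 89019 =-427.00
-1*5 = -5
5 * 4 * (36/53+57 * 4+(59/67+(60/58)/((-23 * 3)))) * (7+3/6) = 81552131850/2368517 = 34431.73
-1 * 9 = -9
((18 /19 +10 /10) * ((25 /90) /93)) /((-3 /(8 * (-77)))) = 56980 /47709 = 1.19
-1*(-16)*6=96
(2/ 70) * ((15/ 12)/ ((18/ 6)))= 1/ 84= 0.01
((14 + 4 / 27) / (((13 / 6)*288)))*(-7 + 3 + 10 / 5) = -0.05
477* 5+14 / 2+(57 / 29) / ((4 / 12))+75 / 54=1252427 / 522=2399.29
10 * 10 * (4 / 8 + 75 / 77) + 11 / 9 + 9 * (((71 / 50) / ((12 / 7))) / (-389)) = 8012133337 / 53915400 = 148.61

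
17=17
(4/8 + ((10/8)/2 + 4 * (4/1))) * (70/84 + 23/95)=83981/4560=18.42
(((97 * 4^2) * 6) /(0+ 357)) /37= 3104 /4403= 0.70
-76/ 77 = -0.99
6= 6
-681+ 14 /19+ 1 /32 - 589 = -771693 /608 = -1269.23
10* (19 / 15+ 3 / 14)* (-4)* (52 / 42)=-32344 / 441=-73.34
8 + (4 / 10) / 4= 81 / 10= 8.10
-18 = -18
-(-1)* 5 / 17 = 5 / 17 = 0.29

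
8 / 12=2 / 3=0.67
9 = 9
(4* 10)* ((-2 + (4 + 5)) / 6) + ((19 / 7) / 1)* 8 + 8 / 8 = 1457 / 21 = 69.38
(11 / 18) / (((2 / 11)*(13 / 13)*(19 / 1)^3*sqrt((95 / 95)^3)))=121 / 246924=0.00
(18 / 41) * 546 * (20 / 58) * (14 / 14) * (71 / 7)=996840 / 1189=838.39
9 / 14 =0.64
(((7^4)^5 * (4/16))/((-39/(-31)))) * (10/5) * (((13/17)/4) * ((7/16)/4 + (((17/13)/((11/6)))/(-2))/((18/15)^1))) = -1417350026244481973763/1244672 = -1138733759773243.05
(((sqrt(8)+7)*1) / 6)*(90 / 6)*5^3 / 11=279.22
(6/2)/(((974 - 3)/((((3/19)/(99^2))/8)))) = 1/160727688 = 0.00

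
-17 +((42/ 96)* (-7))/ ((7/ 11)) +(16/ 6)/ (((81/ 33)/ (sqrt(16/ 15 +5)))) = -349/ 16 +88* sqrt(1365)/ 1215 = -19.14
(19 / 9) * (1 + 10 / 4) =133 / 18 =7.39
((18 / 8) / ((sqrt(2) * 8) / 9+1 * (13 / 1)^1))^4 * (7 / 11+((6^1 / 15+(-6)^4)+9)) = 76498673537180081763 / 59522276324402920160- 624838334923272951 * sqrt(2) / 1860071135137591255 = 0.81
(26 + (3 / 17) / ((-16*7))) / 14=49501 / 26656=1.86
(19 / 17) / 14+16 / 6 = 1961 / 714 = 2.75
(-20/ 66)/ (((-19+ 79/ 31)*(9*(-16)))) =-31/ 242352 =-0.00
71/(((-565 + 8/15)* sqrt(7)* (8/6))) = -3195* sqrt(7)/237076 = -0.04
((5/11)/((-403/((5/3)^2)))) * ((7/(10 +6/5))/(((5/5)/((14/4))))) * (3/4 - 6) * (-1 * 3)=-0.11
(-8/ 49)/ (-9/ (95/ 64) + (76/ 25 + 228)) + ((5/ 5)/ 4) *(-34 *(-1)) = 2781566/ 327271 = 8.50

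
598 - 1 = 597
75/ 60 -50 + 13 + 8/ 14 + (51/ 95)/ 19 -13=-2433517/ 50540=-48.15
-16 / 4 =-4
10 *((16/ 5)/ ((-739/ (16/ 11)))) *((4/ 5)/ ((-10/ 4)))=4096/ 203225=0.02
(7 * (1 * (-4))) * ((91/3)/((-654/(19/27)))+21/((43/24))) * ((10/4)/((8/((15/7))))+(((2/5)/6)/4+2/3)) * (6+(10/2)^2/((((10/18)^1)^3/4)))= -29714141539607/113894100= -260892.72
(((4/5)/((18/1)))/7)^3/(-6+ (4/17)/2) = -34/781396875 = -0.00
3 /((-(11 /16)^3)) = -12288 /1331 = -9.23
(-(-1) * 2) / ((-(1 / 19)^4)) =-260642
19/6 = 3.17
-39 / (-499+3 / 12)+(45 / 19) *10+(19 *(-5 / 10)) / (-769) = 24316111 / 1022770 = 23.77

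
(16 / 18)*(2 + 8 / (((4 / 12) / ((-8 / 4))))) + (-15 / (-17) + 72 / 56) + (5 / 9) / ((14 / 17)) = -9055 / 238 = -38.05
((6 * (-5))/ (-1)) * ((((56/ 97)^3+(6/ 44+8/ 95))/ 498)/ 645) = 262593231/ 6807819568330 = 0.00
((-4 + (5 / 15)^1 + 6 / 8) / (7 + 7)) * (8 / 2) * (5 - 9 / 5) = -8 / 3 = -2.67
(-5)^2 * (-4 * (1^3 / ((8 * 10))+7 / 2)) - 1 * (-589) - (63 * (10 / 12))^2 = -5037 / 2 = -2518.50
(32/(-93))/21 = -32/1953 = -0.02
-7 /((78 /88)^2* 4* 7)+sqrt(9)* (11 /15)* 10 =32978 /1521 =21.68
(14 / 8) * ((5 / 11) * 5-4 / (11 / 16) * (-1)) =623 / 44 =14.16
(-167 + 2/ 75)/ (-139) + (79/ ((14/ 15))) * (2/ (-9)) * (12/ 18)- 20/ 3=-3941767/ 218925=-18.01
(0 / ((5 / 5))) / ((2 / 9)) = 0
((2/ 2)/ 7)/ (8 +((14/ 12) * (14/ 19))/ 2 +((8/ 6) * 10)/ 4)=38/ 3129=0.01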